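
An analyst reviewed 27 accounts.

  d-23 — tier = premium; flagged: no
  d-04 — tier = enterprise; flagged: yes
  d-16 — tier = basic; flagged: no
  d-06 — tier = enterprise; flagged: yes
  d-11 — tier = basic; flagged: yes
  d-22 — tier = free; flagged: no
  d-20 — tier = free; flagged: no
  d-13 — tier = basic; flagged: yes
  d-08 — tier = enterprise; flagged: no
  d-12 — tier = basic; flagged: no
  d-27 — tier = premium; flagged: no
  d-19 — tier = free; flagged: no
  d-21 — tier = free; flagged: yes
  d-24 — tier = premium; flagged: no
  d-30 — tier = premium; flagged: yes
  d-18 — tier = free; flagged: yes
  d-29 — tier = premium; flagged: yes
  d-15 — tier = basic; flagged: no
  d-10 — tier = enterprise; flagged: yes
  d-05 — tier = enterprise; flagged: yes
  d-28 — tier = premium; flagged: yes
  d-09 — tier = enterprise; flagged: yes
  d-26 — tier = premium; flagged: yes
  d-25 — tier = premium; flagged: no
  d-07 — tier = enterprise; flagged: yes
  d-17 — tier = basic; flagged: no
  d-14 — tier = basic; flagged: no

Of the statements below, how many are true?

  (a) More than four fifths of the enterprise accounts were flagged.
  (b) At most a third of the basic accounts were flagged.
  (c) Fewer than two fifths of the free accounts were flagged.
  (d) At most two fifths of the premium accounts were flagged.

(a) enterprise: |A| = 7, |A ∩ B| = 6; needs |A ∩ B| / |A| > 4/5 — true.
(b) basic: |A| = 7, |A ∩ B| = 2; needs |A ∩ B| / |A| ≤ 1/3 — true.
(c) free: |A| = 5, |A ∩ B| = 2; needs |A ∩ B| / |A| < 2/5 — false.
(d) premium: |A| = 8, |A ∩ B| = 4; needs |A ∩ B| / |A| ≤ 2/5 — false.

2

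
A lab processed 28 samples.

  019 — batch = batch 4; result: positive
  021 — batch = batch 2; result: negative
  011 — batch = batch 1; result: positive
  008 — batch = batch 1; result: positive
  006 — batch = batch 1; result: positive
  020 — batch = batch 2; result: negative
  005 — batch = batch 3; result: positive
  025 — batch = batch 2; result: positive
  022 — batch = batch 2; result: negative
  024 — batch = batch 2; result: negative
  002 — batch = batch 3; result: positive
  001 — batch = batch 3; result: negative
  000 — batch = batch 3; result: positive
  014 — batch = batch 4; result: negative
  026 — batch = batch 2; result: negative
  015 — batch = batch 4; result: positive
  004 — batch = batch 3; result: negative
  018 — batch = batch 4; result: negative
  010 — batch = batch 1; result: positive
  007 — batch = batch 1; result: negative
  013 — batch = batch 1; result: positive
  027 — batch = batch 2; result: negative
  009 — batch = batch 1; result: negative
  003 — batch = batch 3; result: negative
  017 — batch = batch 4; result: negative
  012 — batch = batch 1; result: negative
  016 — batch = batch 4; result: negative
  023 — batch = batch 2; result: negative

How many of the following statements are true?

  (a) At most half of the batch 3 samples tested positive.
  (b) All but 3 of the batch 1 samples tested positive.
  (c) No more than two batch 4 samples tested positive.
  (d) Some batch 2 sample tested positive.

4

(a) batch 3: |A| = 6, |A ∩ B| = 3; needs |A ∩ B| ≤ |A ∖ B| — true.
(b) batch 1: |A| = 8, |A ∩ B| = 5; needs |A ∖ B| = 3 — true.
(c) batch 4: |A| = 6, |A ∩ B| = 2; needs |A ∩ B| ≤ 2 — true.
(d) batch 2: |A| = 8, |A ∩ B| = 1; needs A ∩ B ≠ ∅ (|A ∩ B| ≥ 1) — true.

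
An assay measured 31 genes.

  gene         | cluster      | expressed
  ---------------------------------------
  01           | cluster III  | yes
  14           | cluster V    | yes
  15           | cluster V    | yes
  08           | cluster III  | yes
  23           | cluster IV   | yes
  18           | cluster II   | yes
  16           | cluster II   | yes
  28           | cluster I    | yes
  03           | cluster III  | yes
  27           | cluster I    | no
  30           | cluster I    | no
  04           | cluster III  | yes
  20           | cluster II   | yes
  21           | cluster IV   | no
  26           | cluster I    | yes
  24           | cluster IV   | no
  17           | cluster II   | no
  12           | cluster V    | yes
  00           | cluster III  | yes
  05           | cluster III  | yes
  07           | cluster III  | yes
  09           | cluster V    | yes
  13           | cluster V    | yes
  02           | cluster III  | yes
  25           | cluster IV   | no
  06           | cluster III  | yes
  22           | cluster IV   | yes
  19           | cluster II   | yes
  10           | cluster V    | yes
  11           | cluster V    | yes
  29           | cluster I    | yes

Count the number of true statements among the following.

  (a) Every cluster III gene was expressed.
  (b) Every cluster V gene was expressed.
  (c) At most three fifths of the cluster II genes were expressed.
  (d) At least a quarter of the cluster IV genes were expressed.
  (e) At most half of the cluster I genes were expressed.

(a) cluster III: |A| = 9, |A ∩ B| = 9; needs A ⊆ B, i.e. every element of A is in B (|A ∖ B| = 0) — true.
(b) cluster V: |A| = 7, |A ∩ B| = 7; needs A ⊆ B, i.e. every element of A is in B (|A ∖ B| = 0) — true.
(c) cluster II: |A| = 5, |A ∩ B| = 4; needs |A ∩ B| / |A| ≤ 3/5 — false.
(d) cluster IV: |A| = 5, |A ∩ B| = 2; needs |A ∩ B| / |A| ≥ 1/4 — true.
(e) cluster I: |A| = 5, |A ∩ B| = 3; needs |A ∩ B| ≤ |A ∖ B| — false.

3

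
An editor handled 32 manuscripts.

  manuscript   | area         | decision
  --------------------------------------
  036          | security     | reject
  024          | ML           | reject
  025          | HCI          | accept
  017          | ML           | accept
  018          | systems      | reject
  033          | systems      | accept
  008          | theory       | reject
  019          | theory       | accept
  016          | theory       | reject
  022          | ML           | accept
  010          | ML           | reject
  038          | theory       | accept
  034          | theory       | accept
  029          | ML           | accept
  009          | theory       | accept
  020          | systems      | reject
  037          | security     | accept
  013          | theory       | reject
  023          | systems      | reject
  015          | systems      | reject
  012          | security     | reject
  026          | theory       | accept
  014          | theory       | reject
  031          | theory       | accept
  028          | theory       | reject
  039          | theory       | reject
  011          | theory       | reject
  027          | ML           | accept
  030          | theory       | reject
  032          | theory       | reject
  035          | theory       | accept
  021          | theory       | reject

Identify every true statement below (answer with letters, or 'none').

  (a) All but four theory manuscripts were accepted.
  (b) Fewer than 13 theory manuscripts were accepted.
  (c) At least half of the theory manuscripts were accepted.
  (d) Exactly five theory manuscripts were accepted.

|A| = 17, |A ∩ B| = 7, |A ∖ B| = 10.
(a) |A ∖ B| = 4: fails.
(b) |A ∩ B| < 13: holds.
(c) |A ∩ B| ≥ |A ∖ B|: fails.
(d) |A ∩ B| = 5: fails.

(b)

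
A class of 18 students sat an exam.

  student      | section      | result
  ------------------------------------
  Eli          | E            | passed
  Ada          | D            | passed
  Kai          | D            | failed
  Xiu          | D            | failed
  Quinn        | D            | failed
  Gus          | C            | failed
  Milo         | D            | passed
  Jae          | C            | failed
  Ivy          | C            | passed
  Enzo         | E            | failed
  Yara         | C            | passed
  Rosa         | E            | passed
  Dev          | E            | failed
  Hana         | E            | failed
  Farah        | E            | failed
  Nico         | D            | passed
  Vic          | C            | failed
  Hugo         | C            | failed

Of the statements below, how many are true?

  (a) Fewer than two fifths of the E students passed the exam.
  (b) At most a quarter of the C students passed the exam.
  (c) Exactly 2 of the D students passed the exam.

1

(a) E: |A| = 6, |A ∩ B| = 2; needs |A ∩ B| / |A| < 2/5 — true.
(b) C: |A| = 6, |A ∩ B| = 2; needs |A ∩ B| / |A| ≤ 1/4 — false.
(c) D: |A| = 6, |A ∩ B| = 3; needs |A ∩ B| = 2 — false.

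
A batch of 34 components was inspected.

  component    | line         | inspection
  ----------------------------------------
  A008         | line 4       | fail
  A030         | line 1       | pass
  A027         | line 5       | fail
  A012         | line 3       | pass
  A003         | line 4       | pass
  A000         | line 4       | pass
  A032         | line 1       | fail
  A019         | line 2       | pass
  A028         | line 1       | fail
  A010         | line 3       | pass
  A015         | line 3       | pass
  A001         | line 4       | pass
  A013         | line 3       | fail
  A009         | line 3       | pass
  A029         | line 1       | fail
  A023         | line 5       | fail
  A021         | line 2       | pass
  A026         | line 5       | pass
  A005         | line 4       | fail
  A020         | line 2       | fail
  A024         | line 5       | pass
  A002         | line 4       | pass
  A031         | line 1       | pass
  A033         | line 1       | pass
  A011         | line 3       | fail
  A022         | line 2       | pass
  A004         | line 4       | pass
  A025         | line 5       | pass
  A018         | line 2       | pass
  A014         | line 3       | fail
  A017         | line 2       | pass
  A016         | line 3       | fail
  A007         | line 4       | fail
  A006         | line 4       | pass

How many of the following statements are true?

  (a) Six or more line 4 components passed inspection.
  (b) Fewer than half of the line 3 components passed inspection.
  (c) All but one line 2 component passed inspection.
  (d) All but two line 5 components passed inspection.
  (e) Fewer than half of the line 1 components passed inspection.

(a) line 4: |A| = 9, |A ∩ B| = 6; needs |A ∩ B| ≥ 6 — true.
(b) line 3: |A| = 8, |A ∩ B| = 4; needs |A ∩ B| < |A ∖ B| — false.
(c) line 2: |A| = 6, |A ∩ B| = 5; needs |A ∖ B| = 1 — true.
(d) line 5: |A| = 5, |A ∩ B| = 3; needs |A ∖ B| = 2 — true.
(e) line 1: |A| = 6, |A ∩ B| = 3; needs |A ∩ B| < |A ∖ B| — false.

3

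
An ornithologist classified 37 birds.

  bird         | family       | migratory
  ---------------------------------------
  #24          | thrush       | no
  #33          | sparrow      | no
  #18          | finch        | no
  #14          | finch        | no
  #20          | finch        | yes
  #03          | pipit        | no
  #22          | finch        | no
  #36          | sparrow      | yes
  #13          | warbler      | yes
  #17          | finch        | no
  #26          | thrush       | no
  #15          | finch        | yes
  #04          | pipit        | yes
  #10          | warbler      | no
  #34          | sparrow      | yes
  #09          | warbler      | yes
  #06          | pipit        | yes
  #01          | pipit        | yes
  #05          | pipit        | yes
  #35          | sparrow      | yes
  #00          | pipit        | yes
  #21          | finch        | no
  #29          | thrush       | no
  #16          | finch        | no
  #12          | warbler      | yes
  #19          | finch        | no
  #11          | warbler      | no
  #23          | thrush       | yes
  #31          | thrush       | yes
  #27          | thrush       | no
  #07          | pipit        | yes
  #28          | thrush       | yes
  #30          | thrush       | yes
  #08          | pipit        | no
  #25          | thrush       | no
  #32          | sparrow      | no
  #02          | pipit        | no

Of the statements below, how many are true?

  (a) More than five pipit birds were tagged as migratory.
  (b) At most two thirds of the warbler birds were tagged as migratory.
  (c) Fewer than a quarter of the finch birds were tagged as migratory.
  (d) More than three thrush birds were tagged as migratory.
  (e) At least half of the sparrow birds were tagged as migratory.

(a) pipit: |A| = 9, |A ∩ B| = 6; needs |A ∩ B| > 5 — true.
(b) warbler: |A| = 5, |A ∩ B| = 3; needs |A ∩ B| / |A| ≤ 2/3 — true.
(c) finch: |A| = 9, |A ∩ B| = 2; needs |A ∩ B| / |A| < 1/4 — true.
(d) thrush: |A| = 9, |A ∩ B| = 4; needs |A ∩ B| > 3 — true.
(e) sparrow: |A| = 5, |A ∩ B| = 3; needs |A ∩ B| ≥ |A ∖ B| — true.

5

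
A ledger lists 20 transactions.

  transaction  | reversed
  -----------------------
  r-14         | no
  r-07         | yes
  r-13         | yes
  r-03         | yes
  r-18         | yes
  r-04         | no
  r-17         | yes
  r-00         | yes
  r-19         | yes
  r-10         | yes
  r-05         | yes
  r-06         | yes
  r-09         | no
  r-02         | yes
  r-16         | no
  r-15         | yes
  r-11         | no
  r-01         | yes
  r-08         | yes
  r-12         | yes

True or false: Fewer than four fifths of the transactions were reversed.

True

Truth condition: |A ∩ B| / |A| < 4/5.
|A| = 20, |A ∩ B| = 15, |A ∖ B| = 5.
|A ∩ B|/|A| = 15/20, so the statement is true.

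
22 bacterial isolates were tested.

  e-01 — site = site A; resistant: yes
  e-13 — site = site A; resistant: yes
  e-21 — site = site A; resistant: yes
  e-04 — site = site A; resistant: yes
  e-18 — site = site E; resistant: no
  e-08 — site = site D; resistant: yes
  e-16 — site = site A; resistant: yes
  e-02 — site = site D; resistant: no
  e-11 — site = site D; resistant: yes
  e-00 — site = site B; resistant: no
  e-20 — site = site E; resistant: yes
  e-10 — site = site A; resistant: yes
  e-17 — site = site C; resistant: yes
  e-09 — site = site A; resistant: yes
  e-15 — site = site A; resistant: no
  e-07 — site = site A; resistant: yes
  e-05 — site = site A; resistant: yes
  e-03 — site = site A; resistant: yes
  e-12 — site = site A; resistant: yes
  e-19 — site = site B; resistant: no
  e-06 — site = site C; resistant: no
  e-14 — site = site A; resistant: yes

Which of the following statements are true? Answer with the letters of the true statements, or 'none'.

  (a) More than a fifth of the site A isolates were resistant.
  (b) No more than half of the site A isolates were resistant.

(a)

|A| = 13, |A ∩ B| = 12, |A ∖ B| = 1.
(a) |A ∩ B| / |A| > 1/5: holds.
(b) |A ∩ B| ≤ |A ∖ B|: fails.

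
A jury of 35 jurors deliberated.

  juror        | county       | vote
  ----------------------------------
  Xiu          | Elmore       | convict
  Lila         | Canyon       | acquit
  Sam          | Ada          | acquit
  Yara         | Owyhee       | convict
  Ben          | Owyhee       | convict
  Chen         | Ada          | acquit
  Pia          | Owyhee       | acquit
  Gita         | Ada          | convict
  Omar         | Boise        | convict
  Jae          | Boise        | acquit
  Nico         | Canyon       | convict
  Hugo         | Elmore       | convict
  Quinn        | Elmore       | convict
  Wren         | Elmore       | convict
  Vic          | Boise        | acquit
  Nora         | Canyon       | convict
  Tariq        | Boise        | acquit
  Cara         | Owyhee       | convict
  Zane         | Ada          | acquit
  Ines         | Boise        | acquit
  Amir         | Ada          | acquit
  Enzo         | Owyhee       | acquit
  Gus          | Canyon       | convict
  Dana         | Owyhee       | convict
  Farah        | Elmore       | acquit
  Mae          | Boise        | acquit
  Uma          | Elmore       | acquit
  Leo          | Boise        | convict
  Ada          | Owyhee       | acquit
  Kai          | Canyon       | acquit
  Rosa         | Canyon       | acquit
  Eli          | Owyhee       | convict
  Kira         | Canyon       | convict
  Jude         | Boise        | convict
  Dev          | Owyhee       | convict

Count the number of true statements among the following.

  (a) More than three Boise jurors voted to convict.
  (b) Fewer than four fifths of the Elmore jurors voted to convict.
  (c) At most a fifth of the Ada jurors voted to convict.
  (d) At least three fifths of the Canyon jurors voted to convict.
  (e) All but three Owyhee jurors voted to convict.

3

(a) Boise: |A| = 8, |A ∩ B| = 3; needs |A ∩ B| > 3 — false.
(b) Elmore: |A| = 6, |A ∩ B| = 4; needs |A ∩ B| / |A| < 4/5 — true.
(c) Ada: |A| = 5, |A ∩ B| = 1; needs |A ∩ B| / |A| ≤ 1/5 — true.
(d) Canyon: |A| = 7, |A ∩ B| = 4; needs |A ∩ B| / |A| ≥ 3/5 — false.
(e) Owyhee: |A| = 9, |A ∩ B| = 6; needs |A ∖ B| = 3 — true.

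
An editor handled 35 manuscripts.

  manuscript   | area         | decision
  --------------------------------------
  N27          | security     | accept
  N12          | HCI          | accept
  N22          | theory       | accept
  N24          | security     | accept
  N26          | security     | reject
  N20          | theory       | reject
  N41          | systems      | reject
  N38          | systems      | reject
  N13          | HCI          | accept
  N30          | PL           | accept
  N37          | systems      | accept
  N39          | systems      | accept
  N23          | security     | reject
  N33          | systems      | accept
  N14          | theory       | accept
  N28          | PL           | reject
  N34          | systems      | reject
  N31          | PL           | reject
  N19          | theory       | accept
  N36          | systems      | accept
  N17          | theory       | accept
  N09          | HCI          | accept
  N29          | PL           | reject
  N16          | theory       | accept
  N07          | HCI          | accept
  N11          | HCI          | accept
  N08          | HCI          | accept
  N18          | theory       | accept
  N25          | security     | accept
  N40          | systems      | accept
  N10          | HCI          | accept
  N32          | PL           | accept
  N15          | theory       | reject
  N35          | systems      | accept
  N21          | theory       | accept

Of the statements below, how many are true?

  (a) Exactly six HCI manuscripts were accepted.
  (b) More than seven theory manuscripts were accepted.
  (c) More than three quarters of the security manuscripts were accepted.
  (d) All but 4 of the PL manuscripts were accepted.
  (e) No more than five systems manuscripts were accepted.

0

(a) HCI: |A| = 7, |A ∩ B| = 7; needs |A ∩ B| = 6 — false.
(b) theory: |A| = 9, |A ∩ B| = 7; needs |A ∩ B| > 7 — false.
(c) security: |A| = 5, |A ∩ B| = 3; needs |A ∩ B| / |A| > 3/4 — false.
(d) PL: |A| = 5, |A ∩ B| = 2; needs |A ∖ B| = 4 — false.
(e) systems: |A| = 9, |A ∩ B| = 6; needs |A ∩ B| ≤ 5 — false.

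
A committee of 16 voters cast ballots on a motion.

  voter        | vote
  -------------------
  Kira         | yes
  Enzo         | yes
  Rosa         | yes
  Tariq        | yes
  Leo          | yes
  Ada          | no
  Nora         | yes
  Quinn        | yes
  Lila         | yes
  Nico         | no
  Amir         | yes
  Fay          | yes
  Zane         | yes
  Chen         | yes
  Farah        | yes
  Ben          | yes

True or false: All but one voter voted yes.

'All but one voter voted yes' holds iff |A ∖ B| = 1.
|A| = 16, |A ∩ B| = 14, |A ∖ B| = 2.
|A ∖ B| = 2, so the statement is false.

False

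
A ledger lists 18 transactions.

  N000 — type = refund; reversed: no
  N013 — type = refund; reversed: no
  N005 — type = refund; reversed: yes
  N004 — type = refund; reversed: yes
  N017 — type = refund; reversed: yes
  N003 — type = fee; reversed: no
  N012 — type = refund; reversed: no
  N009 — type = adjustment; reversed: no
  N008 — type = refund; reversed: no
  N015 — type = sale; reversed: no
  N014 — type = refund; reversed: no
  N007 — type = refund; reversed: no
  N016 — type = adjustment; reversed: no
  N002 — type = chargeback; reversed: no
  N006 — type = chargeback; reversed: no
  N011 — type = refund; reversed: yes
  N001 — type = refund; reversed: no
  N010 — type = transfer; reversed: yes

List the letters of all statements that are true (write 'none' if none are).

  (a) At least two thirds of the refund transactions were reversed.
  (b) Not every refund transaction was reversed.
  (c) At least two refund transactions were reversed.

(b), (c)

|A| = 11, |A ∩ B| = 4, |A ∖ B| = 7.
(a) |A ∩ B| / |A| ≥ 2/3: fails.
(b) A ⊄ B (|A ∖ B| ≥ 1): holds.
(c) |A ∩ B| ≥ 2: holds.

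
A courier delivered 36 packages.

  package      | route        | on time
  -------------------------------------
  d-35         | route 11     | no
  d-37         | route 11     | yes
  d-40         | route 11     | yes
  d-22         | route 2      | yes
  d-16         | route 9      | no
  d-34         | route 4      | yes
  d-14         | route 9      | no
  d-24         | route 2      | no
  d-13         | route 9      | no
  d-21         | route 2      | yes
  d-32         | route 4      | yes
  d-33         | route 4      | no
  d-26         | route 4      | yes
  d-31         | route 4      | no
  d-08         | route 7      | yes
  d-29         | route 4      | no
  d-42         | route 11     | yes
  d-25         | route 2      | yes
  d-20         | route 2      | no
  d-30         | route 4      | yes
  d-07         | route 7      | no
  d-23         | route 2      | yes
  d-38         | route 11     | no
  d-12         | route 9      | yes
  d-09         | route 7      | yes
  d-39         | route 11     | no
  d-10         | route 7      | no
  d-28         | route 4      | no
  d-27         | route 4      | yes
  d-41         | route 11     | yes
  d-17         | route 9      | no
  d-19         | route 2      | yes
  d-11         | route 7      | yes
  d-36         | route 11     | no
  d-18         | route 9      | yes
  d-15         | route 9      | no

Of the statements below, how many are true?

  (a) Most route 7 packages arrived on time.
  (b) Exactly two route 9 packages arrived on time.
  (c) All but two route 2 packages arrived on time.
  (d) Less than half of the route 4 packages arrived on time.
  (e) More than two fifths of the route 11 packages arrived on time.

4

(a) route 7: |A| = 5, |A ∩ B| = 3; needs |A ∩ B| > |A ∖ B| — true.
(b) route 9: |A| = 7, |A ∩ B| = 2; needs |A ∩ B| = 2 — true.
(c) route 2: |A| = 7, |A ∩ B| = 5; needs |A ∖ B| = 2 — true.
(d) route 4: |A| = 9, |A ∩ B| = 5; needs |A ∩ B| < |A ∖ B| — false.
(e) route 11: |A| = 8, |A ∩ B| = 4; needs |A ∩ B| / |A| > 2/5 — true.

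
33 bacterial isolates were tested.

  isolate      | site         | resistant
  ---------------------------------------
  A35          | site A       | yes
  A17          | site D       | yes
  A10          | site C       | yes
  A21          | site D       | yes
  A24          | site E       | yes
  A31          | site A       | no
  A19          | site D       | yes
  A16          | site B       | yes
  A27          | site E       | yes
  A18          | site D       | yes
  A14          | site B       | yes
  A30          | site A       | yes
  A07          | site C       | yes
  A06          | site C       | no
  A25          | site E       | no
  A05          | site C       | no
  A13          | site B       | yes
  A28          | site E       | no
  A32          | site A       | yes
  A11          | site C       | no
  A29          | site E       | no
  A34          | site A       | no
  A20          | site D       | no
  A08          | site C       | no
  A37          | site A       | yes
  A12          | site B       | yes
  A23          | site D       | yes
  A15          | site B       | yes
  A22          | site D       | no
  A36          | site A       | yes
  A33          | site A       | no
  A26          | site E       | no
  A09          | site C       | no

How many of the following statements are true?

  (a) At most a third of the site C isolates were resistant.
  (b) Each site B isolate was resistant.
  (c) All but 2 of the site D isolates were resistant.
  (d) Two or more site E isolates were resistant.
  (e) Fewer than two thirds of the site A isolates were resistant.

(a) site C: |A| = 7, |A ∩ B| = 2; needs |A ∩ B| / |A| ≤ 1/3 — true.
(b) site B: |A| = 5, |A ∩ B| = 5; needs A ⊆ B, i.e. every element of A is in B (|A ∖ B| = 0) — true.
(c) site D: |A| = 7, |A ∩ B| = 5; needs |A ∖ B| = 2 — true.
(d) site E: |A| = 6, |A ∩ B| = 2; needs |A ∩ B| ≥ 2 — true.
(e) site A: |A| = 8, |A ∩ B| = 5; needs |A ∩ B| / |A| < 2/3 — true.

5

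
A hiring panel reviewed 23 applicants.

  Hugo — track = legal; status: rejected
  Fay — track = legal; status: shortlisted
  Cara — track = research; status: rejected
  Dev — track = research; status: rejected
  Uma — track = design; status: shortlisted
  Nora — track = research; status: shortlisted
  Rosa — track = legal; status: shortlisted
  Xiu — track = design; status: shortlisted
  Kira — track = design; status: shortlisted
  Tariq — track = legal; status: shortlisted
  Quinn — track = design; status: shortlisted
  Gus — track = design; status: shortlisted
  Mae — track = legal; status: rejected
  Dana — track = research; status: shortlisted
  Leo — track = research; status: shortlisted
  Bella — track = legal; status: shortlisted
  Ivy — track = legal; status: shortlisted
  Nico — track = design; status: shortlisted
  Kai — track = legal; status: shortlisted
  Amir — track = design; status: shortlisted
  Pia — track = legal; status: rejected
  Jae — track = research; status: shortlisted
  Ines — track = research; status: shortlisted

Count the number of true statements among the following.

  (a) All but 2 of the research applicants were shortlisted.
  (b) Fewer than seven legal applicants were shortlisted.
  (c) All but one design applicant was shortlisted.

(a) research: |A| = 7, |A ∩ B| = 5; needs |A ∖ B| = 2 — true.
(b) legal: |A| = 9, |A ∩ B| = 6; needs |A ∩ B| < 7 — true.
(c) design: |A| = 7, |A ∩ B| = 7; needs |A ∖ B| = 1 — false.

2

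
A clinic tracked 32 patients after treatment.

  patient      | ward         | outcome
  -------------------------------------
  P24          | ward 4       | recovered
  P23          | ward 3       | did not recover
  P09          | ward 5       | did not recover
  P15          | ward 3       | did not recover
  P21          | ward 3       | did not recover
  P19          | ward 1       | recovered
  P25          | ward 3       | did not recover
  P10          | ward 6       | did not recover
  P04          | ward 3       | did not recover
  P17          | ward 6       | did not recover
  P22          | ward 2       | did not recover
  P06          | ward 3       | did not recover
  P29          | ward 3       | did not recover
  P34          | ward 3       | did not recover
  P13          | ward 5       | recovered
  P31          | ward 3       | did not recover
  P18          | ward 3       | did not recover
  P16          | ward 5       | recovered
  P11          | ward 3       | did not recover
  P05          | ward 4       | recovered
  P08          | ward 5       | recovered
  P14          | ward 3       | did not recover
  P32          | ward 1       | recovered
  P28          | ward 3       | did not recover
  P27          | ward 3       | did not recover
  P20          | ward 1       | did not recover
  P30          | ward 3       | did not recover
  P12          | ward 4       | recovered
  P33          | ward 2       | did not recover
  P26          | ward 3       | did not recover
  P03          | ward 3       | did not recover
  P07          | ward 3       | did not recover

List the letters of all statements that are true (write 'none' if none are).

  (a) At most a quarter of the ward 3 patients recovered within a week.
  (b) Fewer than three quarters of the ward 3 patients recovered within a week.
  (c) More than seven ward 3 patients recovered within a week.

|A| = 18, |A ∩ B| = 0, |A ∖ B| = 18.
(a) |A ∩ B| / |A| ≤ 1/4: holds.
(b) |A ∩ B| / |A| < 3/4: holds.
(c) |A ∩ B| > 7: fails.

(a), (b)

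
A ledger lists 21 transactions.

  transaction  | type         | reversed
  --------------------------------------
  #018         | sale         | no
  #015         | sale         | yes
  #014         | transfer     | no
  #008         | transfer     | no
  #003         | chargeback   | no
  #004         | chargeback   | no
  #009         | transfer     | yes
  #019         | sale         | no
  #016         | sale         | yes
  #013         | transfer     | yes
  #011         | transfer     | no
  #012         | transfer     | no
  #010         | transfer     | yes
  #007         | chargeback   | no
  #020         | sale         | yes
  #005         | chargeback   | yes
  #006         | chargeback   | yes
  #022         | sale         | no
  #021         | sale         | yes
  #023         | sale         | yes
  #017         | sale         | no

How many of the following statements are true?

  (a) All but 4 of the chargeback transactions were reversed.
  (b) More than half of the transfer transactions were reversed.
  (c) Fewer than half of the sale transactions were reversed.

0

(a) chargeback: |A| = 5, |A ∩ B| = 2; needs |A ∖ B| = 4 — false.
(b) transfer: |A| = 7, |A ∩ B| = 3; needs |A ∩ B| > |A ∖ B| — false.
(c) sale: |A| = 9, |A ∩ B| = 5; needs |A ∩ B| < |A ∖ B| — false.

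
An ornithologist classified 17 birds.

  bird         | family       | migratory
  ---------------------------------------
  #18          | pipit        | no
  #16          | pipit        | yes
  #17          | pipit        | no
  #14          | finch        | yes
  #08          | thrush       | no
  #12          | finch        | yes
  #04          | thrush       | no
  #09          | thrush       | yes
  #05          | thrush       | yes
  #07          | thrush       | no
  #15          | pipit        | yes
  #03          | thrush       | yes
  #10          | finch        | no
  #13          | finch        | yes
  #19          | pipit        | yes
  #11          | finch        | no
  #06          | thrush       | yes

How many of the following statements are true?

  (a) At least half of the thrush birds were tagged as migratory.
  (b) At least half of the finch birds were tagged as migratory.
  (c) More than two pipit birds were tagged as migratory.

3

(a) thrush: |A| = 7, |A ∩ B| = 4; needs |A ∩ B| ≥ |A ∖ B| — true.
(b) finch: |A| = 5, |A ∩ B| = 3; needs |A ∩ B| ≥ |A ∖ B| — true.
(c) pipit: |A| = 5, |A ∩ B| = 3; needs |A ∩ B| > 2 — true.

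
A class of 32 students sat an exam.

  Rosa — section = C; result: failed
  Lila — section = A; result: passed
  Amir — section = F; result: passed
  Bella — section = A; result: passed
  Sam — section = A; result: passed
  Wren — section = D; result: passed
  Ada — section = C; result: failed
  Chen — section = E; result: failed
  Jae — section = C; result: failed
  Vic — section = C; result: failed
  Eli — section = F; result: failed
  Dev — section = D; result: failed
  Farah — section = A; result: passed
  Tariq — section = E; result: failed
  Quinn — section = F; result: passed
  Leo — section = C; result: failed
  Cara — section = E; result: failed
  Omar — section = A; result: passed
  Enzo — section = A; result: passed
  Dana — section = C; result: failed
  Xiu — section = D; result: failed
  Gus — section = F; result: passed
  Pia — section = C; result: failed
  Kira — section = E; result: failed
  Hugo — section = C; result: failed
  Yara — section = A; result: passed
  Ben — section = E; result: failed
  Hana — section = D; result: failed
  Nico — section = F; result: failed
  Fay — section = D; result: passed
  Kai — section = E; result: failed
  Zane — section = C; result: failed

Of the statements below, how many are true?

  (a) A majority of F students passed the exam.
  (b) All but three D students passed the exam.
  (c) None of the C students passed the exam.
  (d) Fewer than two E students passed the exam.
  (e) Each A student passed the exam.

(a) F: |A| = 5, |A ∩ B| = 3; needs |A ∩ B| > |A ∖ B| — true.
(b) D: |A| = 5, |A ∩ B| = 2; needs |A ∖ B| = 3 — true.
(c) C: |A| = 9, |A ∩ B| = 0; needs A ∩ B = ∅ (|A ∩ B| = 0) — true.
(d) E: |A| = 6, |A ∩ B| = 0; needs |A ∩ B| < 2 — true.
(e) A: |A| = 7, |A ∩ B| = 7; needs A ⊆ B, i.e. every element of A is in B (|A ∖ B| = 0) — true.

5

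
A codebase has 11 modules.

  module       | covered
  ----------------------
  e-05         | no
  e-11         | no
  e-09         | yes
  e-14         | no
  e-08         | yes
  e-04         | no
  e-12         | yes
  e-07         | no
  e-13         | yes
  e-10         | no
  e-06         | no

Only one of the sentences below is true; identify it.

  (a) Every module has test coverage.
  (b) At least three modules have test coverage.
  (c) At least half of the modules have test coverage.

(b)

|A| = 11, |A ∩ B| = 4, |A ∖ B| = 7.
(a) requires A ⊆ B, i.e. every element of A is in B (|A ∖ B| = 0): false.
(b) requires |A ∩ B| ≥ 3: true.
(c) requires |A ∩ B| ≥ |A ∖ B|: false.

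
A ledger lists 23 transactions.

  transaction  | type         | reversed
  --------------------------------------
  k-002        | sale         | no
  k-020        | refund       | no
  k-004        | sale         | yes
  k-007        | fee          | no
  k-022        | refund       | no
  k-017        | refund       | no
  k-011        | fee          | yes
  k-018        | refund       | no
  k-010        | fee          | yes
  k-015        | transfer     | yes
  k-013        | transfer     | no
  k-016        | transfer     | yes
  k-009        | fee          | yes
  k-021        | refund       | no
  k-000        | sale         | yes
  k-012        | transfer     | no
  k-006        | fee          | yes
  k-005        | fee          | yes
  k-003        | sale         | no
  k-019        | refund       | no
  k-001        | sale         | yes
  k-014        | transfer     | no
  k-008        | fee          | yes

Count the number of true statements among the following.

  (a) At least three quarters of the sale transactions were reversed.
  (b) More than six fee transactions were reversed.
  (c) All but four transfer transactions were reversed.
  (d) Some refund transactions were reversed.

0

(a) sale: |A| = 5, |A ∩ B| = 3; needs |A ∩ B| / |A| ≥ 3/4 — false.
(b) fee: |A| = 7, |A ∩ B| = 6; needs |A ∩ B| > 6 — false.
(c) transfer: |A| = 5, |A ∩ B| = 2; needs |A ∖ B| = 4 — false.
(d) refund: |A| = 6, |A ∩ B| = 0; needs A ∩ B ≠ ∅ (|A ∩ B| ≥ 1) — false.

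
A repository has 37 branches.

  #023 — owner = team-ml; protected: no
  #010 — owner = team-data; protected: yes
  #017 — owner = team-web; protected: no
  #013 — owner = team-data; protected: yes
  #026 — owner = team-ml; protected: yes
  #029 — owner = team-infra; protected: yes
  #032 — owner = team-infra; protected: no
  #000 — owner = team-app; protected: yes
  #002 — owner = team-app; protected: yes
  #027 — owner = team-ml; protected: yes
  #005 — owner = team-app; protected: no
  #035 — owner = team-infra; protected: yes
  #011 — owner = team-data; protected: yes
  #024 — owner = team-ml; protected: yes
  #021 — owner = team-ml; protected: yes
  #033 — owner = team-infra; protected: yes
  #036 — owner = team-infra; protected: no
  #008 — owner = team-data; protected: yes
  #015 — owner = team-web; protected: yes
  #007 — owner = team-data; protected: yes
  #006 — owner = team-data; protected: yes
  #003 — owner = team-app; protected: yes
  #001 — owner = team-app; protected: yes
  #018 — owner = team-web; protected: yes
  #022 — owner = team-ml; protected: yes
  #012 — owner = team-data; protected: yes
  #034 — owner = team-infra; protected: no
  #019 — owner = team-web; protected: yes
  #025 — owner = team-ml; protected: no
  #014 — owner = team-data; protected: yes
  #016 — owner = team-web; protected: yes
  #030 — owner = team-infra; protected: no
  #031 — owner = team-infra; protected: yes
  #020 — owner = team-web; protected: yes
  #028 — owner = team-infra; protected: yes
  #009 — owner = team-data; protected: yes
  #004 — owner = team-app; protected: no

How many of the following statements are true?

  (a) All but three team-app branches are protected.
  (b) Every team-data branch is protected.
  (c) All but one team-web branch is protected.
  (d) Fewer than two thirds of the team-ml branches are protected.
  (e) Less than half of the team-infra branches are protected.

2

(a) team-app: |A| = 6, |A ∩ B| = 4; needs |A ∖ B| = 3 — false.
(b) team-data: |A| = 9, |A ∩ B| = 9; needs A ⊆ B, i.e. every element of A is in B (|A ∖ B| = 0) — true.
(c) team-web: |A| = 6, |A ∩ B| = 5; needs |A ∖ B| = 1 — true.
(d) team-ml: |A| = 7, |A ∩ B| = 5; needs |A ∩ B| / |A| < 2/3 — false.
(e) team-infra: |A| = 9, |A ∩ B| = 5; needs |A ∩ B| < |A ∖ B| — false.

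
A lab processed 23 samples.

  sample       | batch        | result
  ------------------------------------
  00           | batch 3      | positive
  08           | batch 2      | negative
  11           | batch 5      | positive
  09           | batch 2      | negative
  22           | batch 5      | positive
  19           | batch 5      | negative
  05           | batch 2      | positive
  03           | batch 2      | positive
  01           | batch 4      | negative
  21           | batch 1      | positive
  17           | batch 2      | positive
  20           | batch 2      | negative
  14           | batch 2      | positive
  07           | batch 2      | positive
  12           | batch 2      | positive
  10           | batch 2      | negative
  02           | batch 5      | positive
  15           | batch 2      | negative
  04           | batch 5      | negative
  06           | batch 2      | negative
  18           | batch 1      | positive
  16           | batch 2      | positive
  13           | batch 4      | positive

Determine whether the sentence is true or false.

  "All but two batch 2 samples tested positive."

The determiner here denotes the relation: |A ∖ B| = 2.
A (the restrictor) = {08, 09, 05, 03, 17, 20, 14, 07, 12, 10, 15, 06, 16}, |A| = 13.
A ∖ B = {08, 09, 20, 10, 15, 06}, so |A ∖ B| = 6.
|A ∖ B| = 6, so the statement is false.

False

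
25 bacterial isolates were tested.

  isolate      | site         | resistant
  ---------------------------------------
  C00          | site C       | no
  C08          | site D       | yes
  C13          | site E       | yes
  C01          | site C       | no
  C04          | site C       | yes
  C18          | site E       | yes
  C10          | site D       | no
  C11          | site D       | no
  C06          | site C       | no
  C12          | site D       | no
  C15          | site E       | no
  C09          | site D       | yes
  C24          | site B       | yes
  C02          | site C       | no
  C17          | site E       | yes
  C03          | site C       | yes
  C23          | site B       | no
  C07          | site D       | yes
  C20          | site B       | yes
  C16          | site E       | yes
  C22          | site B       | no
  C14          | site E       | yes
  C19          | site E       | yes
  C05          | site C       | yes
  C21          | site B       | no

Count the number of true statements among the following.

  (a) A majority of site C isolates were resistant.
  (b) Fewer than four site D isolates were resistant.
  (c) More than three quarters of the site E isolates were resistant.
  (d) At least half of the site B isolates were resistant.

2

(a) site C: |A| = 7, |A ∩ B| = 3; needs |A ∩ B| > |A ∖ B| — false.
(b) site D: |A| = 6, |A ∩ B| = 3; needs |A ∩ B| < 4 — true.
(c) site E: |A| = 7, |A ∩ B| = 6; needs |A ∩ B| / |A| > 3/4 — true.
(d) site B: |A| = 5, |A ∩ B| = 2; needs |A ∩ B| ≥ |A ∖ B| — false.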